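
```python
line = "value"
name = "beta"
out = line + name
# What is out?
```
Trace:
  line='value'
  line='value', name='beta'
  line='value', name='beta', out='valuebeta'

Final answer: 'valuebeta'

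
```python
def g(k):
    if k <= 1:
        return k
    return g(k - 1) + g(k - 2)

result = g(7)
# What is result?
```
Call trace (a repeated sub-call is expanded the first time; later identical calls just restate its return value):
g(k=7)
  g(k=6)
    g(k=5)
      g(k=4)
        g(k=3)
          g(k=2)
            g(k=1)
            -> return 1
            g(k=0)
            -> return 0
          -> return 1
          g(k=1)
          -> return 1
        -> return 2
        g(k=2) -> return 1  (same call as traced above)
      -> return 3
      g(k=3) -> return 2  (same call as traced above)
    -> return 5
    g(k=4) -> return 3  (same call as traced above)
  -> return 8
  g(k=5) -> return 5  (same call as traced above)
-> return 13

Final answer: 13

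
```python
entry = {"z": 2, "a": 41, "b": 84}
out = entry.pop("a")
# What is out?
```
Trace:
  entry={'z': 2, 'a': 41, 'b': 84}
  entry={'z': 2, 'b': 84}, out=41

Final answer: 41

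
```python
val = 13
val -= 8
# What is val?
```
Trace:
  val=13
  val=5

Final answer: 5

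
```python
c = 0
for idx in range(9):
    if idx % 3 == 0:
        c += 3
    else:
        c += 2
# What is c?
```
Trace:
  c=0
  c=3, idx=0
  c=5, idx=1
  c=7, idx=2
  c=10, idx=3
  c=12, idx=4
  c=14, idx=5
  c=17, idx=6
  c=19, idx=7
  c=21, idx=8

Final answer: 21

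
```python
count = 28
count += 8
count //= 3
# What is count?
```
Trace:
  count=28
  count=36
  count=12

Final answer: 12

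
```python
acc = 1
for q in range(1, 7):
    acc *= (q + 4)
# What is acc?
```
Trace:
  acc=1
  acc=5, q=1
  acc=30, q=2
  acc=210, q=3
  acc=1680, q=4
  acc=15120, q=5
  acc=151200, q=6

Final answer: 151200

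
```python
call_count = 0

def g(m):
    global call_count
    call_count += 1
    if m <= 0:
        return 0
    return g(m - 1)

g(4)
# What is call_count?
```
Call trace:
g(m=4)
  g(m=3)
    g(m=2)
      g(m=1)
        g(m=0)
        -> return 0
      -> return 0
    -> return 0
  -> return 0
-> return 0

call_count is incremented once per call. g is entered once for each m = 4, 3, 2, 1, 0 (the m <= 0 call returns without recursing), i.e. 4 + 1 calls.
call_count = 5

Final answer: 5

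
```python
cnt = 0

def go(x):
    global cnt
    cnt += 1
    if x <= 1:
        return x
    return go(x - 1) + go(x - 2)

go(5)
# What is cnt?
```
Call trace (a repeated sub-call is expanded the first time; later identical calls just restate its return value):
go(x=5)
  go(x=4)
    go(x=3)
      go(x=2)
        go(x=1)
        -> return 1
        go(x=0)
        -> return 0
      -> return 1
      go(x=1)
      -> return 1
    -> return 2
    go(x=2) -> return 1  (same call as traced above)
  -> return 3
  go(x=3) -> return 2  (same call as traced above)
-> return 5

cnt is incremented once per call, so count the calls in each subtree. Let C(x) = number of calls made by go(x).
C(0) = C(1) = 1 (base case, no recursion); C(x) = 1 + C(x - 1) + C(x - 2) otherwise.
C(2) = 1 + C(1) + C(0) = 1 + 1 + 1 = 3
C(3) = 1 + C(2) + C(1) = 1 + 3 + 1 = 5
C(4) = 1 + C(3) + C(2) = 1 + 5 + 3 = 9
C(5) = 1 + C(4) + C(3) = 1 + 9 + 5 = 15
cnt = C(5) = 15

Final answer: 15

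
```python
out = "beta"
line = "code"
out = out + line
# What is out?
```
Trace:
  out='beta'
  out='beta', line='code'
  out='betacode', line='code'

Final answer: 'betacode'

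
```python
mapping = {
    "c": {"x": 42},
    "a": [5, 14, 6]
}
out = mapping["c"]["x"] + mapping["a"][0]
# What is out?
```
Trace:
  mapping={'c': {'x': 42}, 'a': [5, 14, 6]}
  mapping={'c': {'x': 42}, 'a': [5, 14, 6]}, out=47

Final answer: 47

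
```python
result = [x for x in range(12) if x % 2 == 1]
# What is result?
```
Trace:
  x=0
  x=1
  x=2
  x=3
  x=4
  x=5
  x=6
  x=7
  x=8
  x=9
  x=10
  x=11
  result=[1, 3, 5, 7, 9, 11]

Final answer: [1, 3, 5, 7, 9, 11]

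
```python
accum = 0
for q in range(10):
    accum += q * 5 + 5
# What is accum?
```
Trace:
  accum=0
  accum=5, q=0
  accum=15, q=1
  accum=30, q=2
  accum=50, q=3
  accum=75, q=4
  accum=105, q=5
  accum=140, q=6
  accum=180, q=7
  accum=225, q=8
  accum=275, q=9

Final answer: 275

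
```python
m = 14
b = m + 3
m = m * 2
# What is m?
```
Trace:
  m=14
  m=14, b=17
  m=28, b=17

Final answer: 28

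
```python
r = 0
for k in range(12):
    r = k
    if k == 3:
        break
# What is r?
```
Trace:
  r=0
  r=0, k=0
  r=1, k=1
  r=2, k=2
  r=3, k=3

Final answer: 3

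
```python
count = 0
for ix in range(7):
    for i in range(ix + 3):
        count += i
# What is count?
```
Trace:
  count=0
  count=0, ix=0, i=0
  count=1, ix=0, i=1
  count=3, ix=0, i=2
  count=3, ix=1, i=0
  count=4, ix=1, i=1
  count=6, ix=1, i=2
  count=9, ix=1, i=3
  count=9, ix=2, i=0
  count=10, ix=2, i=1
  count=12, ix=2, i=2
  count=15, ix=2, i=3
  count=19, ix=2, i=4
  count=19, ix=3, i=0
  count=20, ix=3, i=1
  count=22, ix=3, i=2
  count=25, ix=3, i=3
  count=29, ix=3, i=4
  count=34, ix=3, i=5
  count=34, ix=4, i=0
  count=35, ix=4, i=1
  count=37, ix=4, i=2
  count=40, ix=4, i=3
  count=44, ix=4, i=4
  count=49, ix=4, i=5
  count=55, ix=4, i=6
  count=55, ix=5, i=0
  count=56, ix=5, i=1
  count=58, ix=5, i=2
  count=61, ix=5, i=3
  count=65, ix=5, i=4
  count=70, ix=5, i=5
  count=76, ix=5, i=6
  count=83, ix=5, i=7
  count=83, ix=6, i=0
  count=84, ix=6, i=1
  count=86, ix=6, i=2
  count=89, ix=6, i=3
  count=93, ix=6, i=4
  count=98, ix=6, i=5
  count=104, ix=6, i=6
  count=111, ix=6, i=7
  count=119, ix=6, i=8

Final answer: 119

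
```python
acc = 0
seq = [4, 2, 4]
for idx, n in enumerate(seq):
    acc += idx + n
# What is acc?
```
Trace:
  acc=0
  acc=4, idx=0, n=4
  acc=7, idx=1, n=2
  acc=13, idx=2, n=4

Final answer: 13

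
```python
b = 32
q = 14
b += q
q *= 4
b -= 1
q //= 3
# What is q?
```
Trace:
  b=32
  b=32, q=14
  b=46, q=14
  b=46, q=56
  b=45, q=56
  b=45, q=18

Final answer: 18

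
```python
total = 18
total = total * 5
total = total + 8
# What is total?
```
Trace:
  total=18
  total=90
  total=98

Final answer: 98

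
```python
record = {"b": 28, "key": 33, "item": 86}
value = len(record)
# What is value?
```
Trace:
  record={'b': 28, 'key': 33, 'item': 86}
  record={'b': 28, 'key': 33, 'item': 86}, value=3

Final answer: 3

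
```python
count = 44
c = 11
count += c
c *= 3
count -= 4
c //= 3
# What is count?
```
Trace:
  count=44
  count=44, c=11
  count=55, c=11
  count=55, c=33
  count=51, c=33
  count=51, c=11

Final answer: 51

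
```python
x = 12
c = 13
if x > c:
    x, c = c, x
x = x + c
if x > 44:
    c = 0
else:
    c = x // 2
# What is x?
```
Trace:
  x=12
  x=12, c=13
  x=12, c=13
  x=25, c=13
  x=25, c=12

Final answer: 25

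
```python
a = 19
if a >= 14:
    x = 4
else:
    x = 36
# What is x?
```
Trace:
  a=19
  a=19, x=4

Final answer: 4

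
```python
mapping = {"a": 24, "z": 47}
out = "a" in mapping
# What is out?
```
Trace:
  mapping={'a': 24, 'z': 47}
  mapping={'a': 24, 'z': 47}, out=True

Final answer: True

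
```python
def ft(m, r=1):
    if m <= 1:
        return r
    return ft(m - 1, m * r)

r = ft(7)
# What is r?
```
Call trace:
ft(m=7, r=1)
  ft(m=6, r=7)
    ft(m=5, r=42)
      ft(m=4, r=210)
        ft(m=3, r=840)
          ft(m=2, r=2520)
            ft(m=1, r=5040)
            -> return 5040
          -> return 5040
        -> return 5040
      -> return 5040
    -> return 5040
  -> return 5040
-> return 5040

Final answer: 5040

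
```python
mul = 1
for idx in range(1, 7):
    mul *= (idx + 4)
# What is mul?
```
Trace:
  mul=1
  mul=5, idx=1
  mul=30, idx=2
  mul=210, idx=3
  mul=1680, idx=4
  mul=15120, idx=5
  mul=151200, idx=6

Final answer: 151200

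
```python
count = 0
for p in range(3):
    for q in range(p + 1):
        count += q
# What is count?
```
Trace:
  count=0
  count=0, p=0, q=0
  count=0, p=1, q=0
  count=1, p=1, q=1
  count=1, p=2, q=0
  count=2, p=2, q=1
  count=4, p=2, q=2

Final answer: 4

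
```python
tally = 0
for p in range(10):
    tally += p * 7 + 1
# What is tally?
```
Trace:
  tally=0
  tally=1, p=0
  tally=9, p=1
  tally=24, p=2
  tally=46, p=3
  tally=75, p=4
  tally=111, p=5
  tally=154, p=6
  tally=204, p=7
  tally=261, p=8
  tally=325, p=9

Final answer: 325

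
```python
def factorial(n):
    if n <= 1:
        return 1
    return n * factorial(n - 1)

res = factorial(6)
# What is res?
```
Call trace:
factorial(n=6)
  factorial(n=5)
    factorial(n=4)
      factorial(n=3)
        factorial(n=2)
          factorial(n=1)
          -> return 1
        -> return 2
      -> return 6
    -> return 24
  -> return 120
-> return 720

Final answer: 720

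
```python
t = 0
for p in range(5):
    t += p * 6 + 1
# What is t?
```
Trace:
  t=0
  t=1, p=0
  t=8, p=1
  t=21, p=2
  t=40, p=3
  t=65, p=4

Final answer: 65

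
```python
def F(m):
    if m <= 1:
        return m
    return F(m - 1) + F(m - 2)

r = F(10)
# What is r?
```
Call trace (a repeated sub-call is expanded the first time; later identical calls just restate its return value):
F(m=10)
  F(m=9)
    F(m=8)
      F(m=7)
        F(m=6)
          F(m=5)
            F(m=4)
              F(m=3)
                F(m=2)
                  F(m=1)
                  -> return 1
                  F(m=0)
                  -> return 0
                -> return 1
                F(m=1)
                -> return 1
              -> return 2
              F(m=2) -> return 1  (same call as traced above)
            -> return 3
            F(m=3) -> return 2  (same call as traced above)
          -> return 5
          F(m=4) -> return 3  (same call as traced above)
        -> return 8
        F(m=5) -> return 5  (same call as traced above)
      -> return 13
      F(m=6) -> return 8  (same call as traced above)
    -> return 21
    F(m=7) -> return 13  (same call as traced above)
  -> return 34
  F(m=8) -> return 21  (same call as traced above)
-> return 55

Final answer: 55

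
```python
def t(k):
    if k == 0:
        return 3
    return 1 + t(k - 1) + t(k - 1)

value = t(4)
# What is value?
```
Call trace (a repeated sub-call is expanded the first time; later identical calls just restate its return value):
t(k=4)
  t(k=3)
    t(k=2)
      t(k=1)
        t(k=0)
        -> return 3
        t(k=0)
        -> return 3
      -> return 7
      t(k=1) -> return 7  (same call as traced above)
    -> return 15
    t(k=2) -> return 15  (same call as traced above)
  -> return 31
  t(k=3) -> return 31  (same call as traced above)
-> return 63

Final answer: 63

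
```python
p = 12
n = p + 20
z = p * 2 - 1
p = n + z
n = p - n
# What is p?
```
Trace:
  p=12
  p=12, n=32
  p=12, n=32, z=23
  p=55, n=32, z=23
  p=55, n=23, z=23

Final answer: 55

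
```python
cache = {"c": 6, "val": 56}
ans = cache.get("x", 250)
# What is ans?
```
Trace:
  cache={'c': 6, 'val': 56}
  cache={'c': 6, 'val': 56}, ans=250

Final answer: 250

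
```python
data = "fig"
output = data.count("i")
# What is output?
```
Trace:
  data='fig'
  data='fig', output=1

Final answer: 1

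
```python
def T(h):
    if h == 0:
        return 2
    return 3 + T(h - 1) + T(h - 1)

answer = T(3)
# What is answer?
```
Call trace (a repeated sub-call is expanded the first time; later identical calls just restate its return value):
T(h=3)
  T(h=2)
    T(h=1)
      T(h=0)
      -> return 2
      T(h=0)
      -> return 2
    -> return 7
    T(h=1) -> return 7  (same call as traced above)
  -> return 17
  T(h=2) -> return 17  (same call as traced above)
-> return 37

Final answer: 37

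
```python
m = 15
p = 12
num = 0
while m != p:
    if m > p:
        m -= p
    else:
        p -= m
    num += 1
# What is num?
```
Trace:
  m=15
  m=15, p=12
  m=15, p=12, num=0
  m=3, p=12, num=1
  m=3, p=9, num=2
  m=3, p=6, num=3
  m=3, p=3, num=4

Final answer: 4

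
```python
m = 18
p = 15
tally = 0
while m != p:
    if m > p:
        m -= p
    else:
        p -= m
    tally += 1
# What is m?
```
Trace:
  m=18
  m=18, p=15
  m=18, p=15, tally=0
  m=3, p=15, tally=1
  m=3, p=12, tally=2
  m=3, p=9, tally=3
  m=3, p=6, tally=4
  m=3, p=3, tally=5

Final answer: 3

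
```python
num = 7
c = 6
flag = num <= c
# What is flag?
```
Trace:
  num=7
  num=7, c=6
  num=7, c=6, flag=False

Final answer: False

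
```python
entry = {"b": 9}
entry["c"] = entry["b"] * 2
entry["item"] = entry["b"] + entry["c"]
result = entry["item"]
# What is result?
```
Trace:
  entry={'b': 9}
  entry={'b': 9, 'c': 18}
  entry={'b': 9, 'c': 18, 'item': 27}
  entry={'b': 9, 'c': 18, 'item': 27}, result=27

Final answer: 27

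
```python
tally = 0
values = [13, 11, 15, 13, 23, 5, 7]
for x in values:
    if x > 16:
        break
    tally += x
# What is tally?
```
Trace:
  tally=0
  tally=13, x=13
  tally=24, x=11
  tally=39, x=15
  tally=52, x=13
  tally=52, x=23

Final answer: 52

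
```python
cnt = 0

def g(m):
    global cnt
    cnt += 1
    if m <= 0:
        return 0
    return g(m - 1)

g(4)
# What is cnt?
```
Call trace:
g(m=4)
  g(m=3)
    g(m=2)
      g(m=1)
        g(m=0)
        -> return 0
      -> return 0
    -> return 0
  -> return 0
-> return 0

cnt is incremented once per call. g is entered once for each m = 4, 3, 2, 1, 0 (the m <= 0 call returns without recursing), i.e. 4 + 1 calls.
cnt = 5

Final answer: 5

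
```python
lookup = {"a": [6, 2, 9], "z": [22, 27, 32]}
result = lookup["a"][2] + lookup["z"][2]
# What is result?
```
Trace:
  lookup={'a': [6, 2, 9], 'z': [22, 27, 32]}
  lookup={'a': [6, 2, 9], 'z': [22, 27, 32]}, result=41

Final answer: 41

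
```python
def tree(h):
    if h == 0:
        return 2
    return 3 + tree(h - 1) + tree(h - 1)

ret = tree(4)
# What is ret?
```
Call trace (a repeated sub-call is expanded the first time; later identical calls just restate its return value):
tree(h=4)
  tree(h=3)
    tree(h=2)
      tree(h=1)
        tree(h=0)
        -> return 2
        tree(h=0)
        -> return 2
      -> return 7
      tree(h=1) -> return 7  (same call as traced above)
    -> return 17
    tree(h=2) -> return 17  (same call as traced above)
  -> return 37
  tree(h=3) -> return 37  (same call as traced above)
-> return 77

Final answer: 77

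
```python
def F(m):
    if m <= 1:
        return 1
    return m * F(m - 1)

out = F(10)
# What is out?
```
Call trace:
F(m=10)
  F(m=9)
    F(m=8)
      F(m=7)
        F(m=6)
          F(m=5)
            F(m=4)
              F(m=3)
                F(m=2)
                  F(m=1)
                  -> return 1
                -> return 2
              -> return 6
            -> return 24
          -> return 120
        -> return 720
      -> return 5040
    -> return 40320
  -> return 362880
-> return 3628800

Final answer: 3628800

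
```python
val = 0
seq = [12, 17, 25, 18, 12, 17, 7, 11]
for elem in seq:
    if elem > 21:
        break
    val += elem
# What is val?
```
Trace:
  val=0
  val=12, elem=12
  val=29, elem=17
  val=29, elem=25

Final answer: 29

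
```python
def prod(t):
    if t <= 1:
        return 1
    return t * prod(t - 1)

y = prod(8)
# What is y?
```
Call trace:
prod(t=8)
  prod(t=7)
    prod(t=6)
      prod(t=5)
        prod(t=4)
          prod(t=3)
            prod(t=2)
              prod(t=1)
              -> return 1
            -> return 2
          -> return 6
        -> return 24
      -> return 120
    -> return 720
  -> return 5040
-> return 40320

Final answer: 40320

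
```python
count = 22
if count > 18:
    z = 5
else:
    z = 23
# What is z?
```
Trace:
  count=22
  count=22, z=5

Final answer: 5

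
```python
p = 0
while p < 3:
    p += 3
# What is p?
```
Trace:
  p=0
  p=3

Final answer: 3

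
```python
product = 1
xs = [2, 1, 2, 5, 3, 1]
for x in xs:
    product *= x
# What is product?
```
Trace:
  product=1
  product=2, x=2
  product=2, x=1
  product=4, x=2
  product=20, x=5
  product=60, x=3
  product=60, x=1

Final answer: 60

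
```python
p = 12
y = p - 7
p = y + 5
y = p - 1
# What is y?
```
Trace:
  p=12
  p=12, y=5
  p=10, y=5
  p=10, y=9

Final answer: 9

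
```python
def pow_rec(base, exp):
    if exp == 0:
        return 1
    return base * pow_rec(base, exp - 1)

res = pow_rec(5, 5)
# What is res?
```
Call trace:
pow_rec(base=5, exp=5)
  pow_rec(base=5, exp=4)
    pow_rec(base=5, exp=3)
      pow_rec(base=5, exp=2)
        pow_rec(base=5, exp=1)
          pow_rec(base=5, exp=0)
          -> return 1
        -> return 5
      -> return 25
    -> return 125
  -> return 625
-> return 3125

Final answer: 3125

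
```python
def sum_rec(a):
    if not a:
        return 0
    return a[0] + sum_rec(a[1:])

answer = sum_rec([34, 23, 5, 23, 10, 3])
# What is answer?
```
Call trace:
sum_rec(a=[34, 23, 5, 23, 10, 3])
  sum_rec(a=[23, 5, 23, 10, 3])
    sum_rec(a=[5, 23, 10, 3])
      sum_rec(a=[23, 10, 3])
        sum_rec(a=[10, 3])
          sum_rec(a=[3])
            sum_rec(a=[])
            -> return 0
          -> return 3
        -> return 13
      -> return 36
    -> return 41
  -> return 64
-> return 98

Final answer: 98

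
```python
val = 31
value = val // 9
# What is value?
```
Trace:
  val=31
  val=31, value=3

Final answer: 3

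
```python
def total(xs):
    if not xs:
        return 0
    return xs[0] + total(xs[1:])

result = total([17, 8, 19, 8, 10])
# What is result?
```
Call trace:
total(xs=[17, 8, 19, 8, 10])
  total(xs=[8, 19, 8, 10])
    total(xs=[19, 8, 10])
      total(xs=[8, 10])
        total(xs=[10])
          total(xs=[])
          -> return 0
        -> return 10
      -> return 18
    -> return 37
  -> return 45
-> return 62

Final answer: 62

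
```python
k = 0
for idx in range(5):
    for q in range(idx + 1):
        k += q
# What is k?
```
Trace:
  k=0
  k=0, idx=0, q=0
  k=0, idx=1, q=0
  k=1, idx=1, q=1
  k=1, idx=2, q=0
  k=2, idx=2, q=1
  k=4, idx=2, q=2
  k=4, idx=3, q=0
  k=5, idx=3, q=1
  k=7, idx=3, q=2
  k=10, idx=3, q=3
  k=10, idx=4, q=0
  k=11, idx=4, q=1
  k=13, idx=4, q=2
  k=16, idx=4, q=3
  k=20, idx=4, q=4

Final answer: 20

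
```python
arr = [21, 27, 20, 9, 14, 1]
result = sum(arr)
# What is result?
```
Trace:
  arr=[21, 27, 20, 9, 14, 1]
  arr=[21, 27, 20, 9, 14, 1], result=92

Final answer: 92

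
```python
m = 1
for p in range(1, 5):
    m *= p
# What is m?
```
Trace:
  m=1
  m=1, p=1
  m=2, p=2
  m=6, p=3
  m=24, p=4

Final answer: 24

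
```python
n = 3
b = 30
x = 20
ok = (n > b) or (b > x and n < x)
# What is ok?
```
Trace:
  n=3
  n=3, b=30
  n=3, b=30, x=20
  n=3, b=30, x=20, ok=True

Final answer: True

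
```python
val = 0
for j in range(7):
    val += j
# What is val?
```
Trace:
  val=0
  val=0, j=0
  val=1, j=1
  val=3, j=2
  val=6, j=3
  val=10, j=4
  val=15, j=5
  val=21, j=6

Final answer: 21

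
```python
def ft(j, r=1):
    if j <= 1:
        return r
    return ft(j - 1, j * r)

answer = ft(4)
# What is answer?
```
Call trace:
ft(j=4, r=1)
  ft(j=3, r=4)
    ft(j=2, r=12)
      ft(j=1, r=24)
      -> return 24
    -> return 24
  -> return 24
-> return 24

Final answer: 24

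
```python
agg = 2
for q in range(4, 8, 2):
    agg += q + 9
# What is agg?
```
Trace:
  agg=2
  agg=15, q=4
  agg=30, q=6

Final answer: 30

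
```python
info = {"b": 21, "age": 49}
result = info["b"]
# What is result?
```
Trace:
  info={'b': 21, 'age': 49}
  info={'b': 21, 'age': 49}, result=21

Final answer: 21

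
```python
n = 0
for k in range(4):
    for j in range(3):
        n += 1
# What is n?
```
Trace:
  n=0
  n=1, k=0, j=0
  n=2, k=0, j=1
  n=3, k=0, j=2
  n=4, k=1, j=0
  n=5, k=1, j=1
  n=6, k=1, j=2
  n=7, k=2, j=0
  n=8, k=2, j=1
  n=9, k=2, j=2
  n=10, k=3, j=0
  n=11, k=3, j=1
  n=12, k=3, j=2

Final answer: 12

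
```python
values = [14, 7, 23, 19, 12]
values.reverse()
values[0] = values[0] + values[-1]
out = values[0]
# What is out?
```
Trace:
  values=[14, 7, 23, 19, 12]
  values=[12, 19, 23, 7, 14]
  values=[26, 19, 23, 7, 14]
  values=[26, 19, 23, 7, 14], out=26

Final answer: 26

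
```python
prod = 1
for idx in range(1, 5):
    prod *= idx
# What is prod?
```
Trace:
  prod=1
  prod=1, idx=1
  prod=2, idx=2
  prod=6, idx=3
  prod=24, idx=4

Final answer: 24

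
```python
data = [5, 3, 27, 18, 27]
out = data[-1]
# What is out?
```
Trace:
  data=[5, 3, 27, 18, 27]
  data=[5, 3, 27, 18, 27], out=27

Final answer: 27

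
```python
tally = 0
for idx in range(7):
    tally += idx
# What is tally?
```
Trace:
  tally=0
  tally=0, idx=0
  tally=1, idx=1
  tally=3, idx=2
  tally=6, idx=3
  tally=10, idx=4
  tally=15, idx=5
  tally=21, idx=6

Final answer: 21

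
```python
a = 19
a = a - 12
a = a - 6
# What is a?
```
Trace:
  a=19
  a=7
  a=1

Final answer: 1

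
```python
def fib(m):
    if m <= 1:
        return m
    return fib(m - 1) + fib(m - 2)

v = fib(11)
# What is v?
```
Call trace (a repeated sub-call is expanded the first time; later identical calls just restate its return value):
fib(m=11)
  fib(m=10)
    fib(m=9)
      fib(m=8)
        fib(m=7)
          fib(m=6)
            fib(m=5)
              fib(m=4)
                fib(m=3)
                  fib(m=2)
                    fib(m=1)
                    -> return 1
                    fib(m=0)
                    -> return 0
                  -> return 1
                  fib(m=1)
                  -> return 1
                -> return 2
                fib(m=2) -> return 1  (same call as traced above)
              -> return 3
              fib(m=3) -> return 2  (same call as traced above)
            -> return 5
            fib(m=4) -> return 3  (same call as traced above)
          -> return 8
          fib(m=5) -> return 5  (same call as traced above)
        -> return 13
        fib(m=6) -> return 8  (same call as traced above)
      -> return 21
      fib(m=7) -> return 13  (same call as traced above)
    -> return 34
    fib(m=8) -> return 21  (same call as traced above)
  -> return 55
  fib(m=9) -> return 34  (same call as traced above)
-> return 89

Final answer: 89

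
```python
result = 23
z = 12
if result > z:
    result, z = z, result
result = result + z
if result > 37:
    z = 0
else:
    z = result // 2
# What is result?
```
Trace:
  result=23
  result=23, z=12
  result=12, z=23
  result=35, z=23
  result=35, z=17

Final answer: 35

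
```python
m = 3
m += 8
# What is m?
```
Trace:
  m=3
  m=11

Final answer: 11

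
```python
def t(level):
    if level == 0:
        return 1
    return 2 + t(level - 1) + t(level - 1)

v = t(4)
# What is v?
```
Call trace (a repeated sub-call is expanded the first time; later identical calls just restate its return value):
t(level=4)
  t(level=3)
    t(level=2)
      t(level=1)
        t(level=0)
        -> return 1
        t(level=0)
        -> return 1
      -> return 4
      t(level=1) -> return 4  (same call as traced above)
    -> return 10
    t(level=2) -> return 10  (same call as traced above)
  -> return 22
  t(level=3) -> return 22  (same call as traced above)
-> return 46

Final answer: 46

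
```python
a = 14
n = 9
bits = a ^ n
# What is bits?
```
Trace:
  a=14
  a=14, n=9
  a=14, n=9, bits=7

Final answer: 7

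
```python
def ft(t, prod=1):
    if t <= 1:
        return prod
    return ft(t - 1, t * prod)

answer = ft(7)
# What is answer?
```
Call trace:
ft(t=7, prod=1)
  ft(t=6, prod=7)
    ft(t=5, prod=42)
      ft(t=4, prod=210)
        ft(t=3, prod=840)
          ft(t=2, prod=2520)
            ft(t=1, prod=5040)
            -> return 5040
          -> return 5040
        -> return 5040
      -> return 5040
    -> return 5040
  -> return 5040
-> return 5040

Final answer: 5040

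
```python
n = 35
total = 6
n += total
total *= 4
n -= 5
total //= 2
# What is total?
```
Trace:
  n=35
  n=35, total=6
  n=41, total=6
  n=41, total=24
  n=36, total=24
  n=36, total=12

Final answer: 12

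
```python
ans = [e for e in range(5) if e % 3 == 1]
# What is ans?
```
Trace:
  e=0
  e=1
  e=2
  e=3
  e=4
  ans=[1, 4]

Final answer: [1, 4]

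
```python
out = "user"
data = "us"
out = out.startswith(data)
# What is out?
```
Trace:
  out='user'
  out='user', data='us'
  out=True, data='us'

Final answer: True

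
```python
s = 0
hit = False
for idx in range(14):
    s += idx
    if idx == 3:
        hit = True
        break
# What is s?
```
Trace:
  s=0
  s=0, hit=False
  s=0, hit=False, idx=0
  s=1, hit=False, idx=1
  s=3, hit=False, idx=2
  s=6, hit=True, idx=3

Final answer: 6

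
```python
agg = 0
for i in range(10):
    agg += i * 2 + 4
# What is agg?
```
Trace:
  agg=0
  agg=4, i=0
  agg=10, i=1
  agg=18, i=2
  agg=28, i=3
  agg=40, i=4
  agg=54, i=5
  agg=70, i=6
  agg=88, i=7
  agg=108, i=8
  agg=130, i=9

Final answer: 130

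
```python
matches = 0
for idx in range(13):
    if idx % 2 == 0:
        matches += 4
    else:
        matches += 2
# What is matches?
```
Trace:
  matches=0
  matches=4, idx=0
  matches=6, idx=1
  matches=10, idx=2
  matches=12, idx=3
  matches=16, idx=4
  matches=18, idx=5
  matches=22, idx=6
  matches=24, idx=7
  matches=28, idx=8
  matches=30, idx=9
  matches=34, idx=10
  matches=36, idx=11
  matches=40, idx=12

Final answer: 40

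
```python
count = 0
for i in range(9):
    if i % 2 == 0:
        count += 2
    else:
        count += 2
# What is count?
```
Trace:
  count=0
  count=2, i=0
  count=4, i=1
  count=6, i=2
  count=8, i=3
  count=10, i=4
  count=12, i=5
  count=14, i=6
  count=16, i=7
  count=18, i=8

Final answer: 18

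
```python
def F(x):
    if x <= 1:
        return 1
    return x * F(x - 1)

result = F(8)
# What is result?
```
Call trace:
F(x=8)
  F(x=7)
    F(x=6)
      F(x=5)
        F(x=4)
          F(x=3)
            F(x=2)
              F(x=1)
              -> return 1
            -> return 2
          -> return 6
        -> return 24
      -> return 120
    -> return 720
  -> return 5040
-> return 40320

Final answer: 40320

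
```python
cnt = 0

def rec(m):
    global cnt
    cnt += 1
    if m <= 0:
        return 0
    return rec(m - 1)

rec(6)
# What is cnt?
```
Call trace:
rec(m=6)
  rec(m=5)
    rec(m=4)
      rec(m=3)
        rec(m=2)
          rec(m=1)
            rec(m=0)
            -> return 0
          -> return 0
        -> return 0
      -> return 0
    -> return 0
  -> return 0
-> return 0

cnt is incremented once per call. rec is entered once for each m = 6, 5, 4, 3, 2, 1, 0 (the m <= 0 call returns without recursing), i.e. 6 + 1 calls.
cnt = 7

Final answer: 7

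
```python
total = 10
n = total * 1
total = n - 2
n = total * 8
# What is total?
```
Trace:
  total=10
  total=10, n=10
  total=8, n=10
  total=8, n=64

Final answer: 8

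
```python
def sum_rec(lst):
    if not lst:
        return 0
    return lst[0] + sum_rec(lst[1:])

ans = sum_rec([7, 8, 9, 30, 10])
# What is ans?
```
Call trace:
sum_rec(lst=[7, 8, 9, 30, 10])
  sum_rec(lst=[8, 9, 30, 10])
    sum_rec(lst=[9, 30, 10])
      sum_rec(lst=[30, 10])
        sum_rec(lst=[10])
          sum_rec(lst=[])
          -> return 0
        -> return 10
      -> return 40
    -> return 49
  -> return 57
-> return 64

Final answer: 64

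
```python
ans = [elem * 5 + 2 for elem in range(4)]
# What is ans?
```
Trace:
  elem=0
  elem=1
  elem=2
  elem=3
  ans=[2, 7, 12, 17]

Final answer: [2, 7, 12, 17]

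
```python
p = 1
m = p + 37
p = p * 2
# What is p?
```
Trace:
  p=1
  p=1, m=38
  p=2, m=38

Final answer: 2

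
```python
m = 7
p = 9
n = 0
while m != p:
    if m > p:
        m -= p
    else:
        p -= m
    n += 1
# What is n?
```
Trace:
  m=7
  m=7, p=9
  m=7, p=9, n=0
  m=7, p=2, n=1
  m=5, p=2, n=2
  m=3, p=2, n=3
  m=1, p=2, n=4
  m=1, p=1, n=5

Final answer: 5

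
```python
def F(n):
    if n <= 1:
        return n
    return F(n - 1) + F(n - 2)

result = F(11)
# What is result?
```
Call trace (a repeated sub-call is expanded the first time; later identical calls just restate its return value):
F(n=11)
  F(n=10)
    F(n=9)
      F(n=8)
        F(n=7)
          F(n=6)
            F(n=5)
              F(n=4)
                F(n=3)
                  F(n=2)
                    F(n=1)
                    -> return 1
                    F(n=0)
                    -> return 0
                  -> return 1
                  F(n=1)
                  -> return 1
                -> return 2
                F(n=2) -> return 1  (same call as traced above)
              -> return 3
              F(n=3) -> return 2  (same call as traced above)
            -> return 5
            F(n=4) -> return 3  (same call as traced above)
          -> return 8
          F(n=5) -> return 5  (same call as traced above)
        -> return 13
        F(n=6) -> return 8  (same call as traced above)
      -> return 21
      F(n=7) -> return 13  (same call as traced above)
    -> return 34
    F(n=8) -> return 21  (same call as traced above)
  -> return 55
  F(n=9) -> return 34  (same call as traced above)
-> return 89

Final answer: 89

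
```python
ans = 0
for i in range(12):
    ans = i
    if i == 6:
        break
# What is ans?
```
Trace:
  ans=0
  ans=0, i=0
  ans=1, i=1
  ans=2, i=2
  ans=3, i=3
  ans=4, i=4
  ans=5, i=5
  ans=6, i=6

Final answer: 6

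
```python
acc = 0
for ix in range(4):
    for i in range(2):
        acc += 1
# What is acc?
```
Trace:
  acc=0
  acc=1, ix=0, i=0
  acc=2, ix=0, i=1
  acc=3, ix=1, i=0
  acc=4, ix=1, i=1
  acc=5, ix=2, i=0
  acc=6, ix=2, i=1
  acc=7, ix=3, i=0
  acc=8, ix=3, i=1

Final answer: 8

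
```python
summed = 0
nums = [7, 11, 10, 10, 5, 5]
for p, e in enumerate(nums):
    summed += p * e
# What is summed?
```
Trace:
  summed=0
  summed=0, p=0, e=7
  summed=11, p=1, e=11
  summed=31, p=2, e=10
  summed=61, p=3, e=10
  summed=81, p=4, e=5
  summed=106, p=5, e=5

Final answer: 106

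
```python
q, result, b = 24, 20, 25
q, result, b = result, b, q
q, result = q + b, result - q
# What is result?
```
Trace:
  q=24, result=20, b=25
  q=20, result=25, b=24
  q=44, result=5, b=24

Final answer: 5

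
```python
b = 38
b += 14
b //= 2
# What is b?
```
Trace:
  b=38
  b=52
  b=26

Final answer: 26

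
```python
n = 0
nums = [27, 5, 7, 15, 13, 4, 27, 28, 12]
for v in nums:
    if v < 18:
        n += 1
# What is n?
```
Trace:
  n=0
  n=0, v=27
  n=1, v=5
  n=2, v=7
  n=3, v=15
  n=4, v=13
  n=5, v=4
  n=5, v=27
  n=5, v=28
  n=6, v=12

Final answer: 6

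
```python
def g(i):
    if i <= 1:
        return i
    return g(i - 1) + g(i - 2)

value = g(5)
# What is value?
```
Call trace (a repeated sub-call is expanded the first time; later identical calls just restate its return value):
g(i=5)
  g(i=4)
    g(i=3)
      g(i=2)
        g(i=1)
        -> return 1
        g(i=0)
        -> return 0
      -> return 1
      g(i=1)
      -> return 1
    -> return 2
    g(i=2) -> return 1  (same call as traced above)
  -> return 3
  g(i=3) -> return 2  (same call as traced above)
-> return 5

Final answer: 5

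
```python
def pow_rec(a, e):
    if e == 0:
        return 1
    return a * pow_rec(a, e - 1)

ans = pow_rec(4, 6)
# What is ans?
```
Call trace:
pow_rec(a=4, e=6)
  pow_rec(a=4, e=5)
    pow_rec(a=4, e=4)
      pow_rec(a=4, e=3)
        pow_rec(a=4, e=2)
          pow_rec(a=4, e=1)
            pow_rec(a=4, e=0)
            -> return 1
          -> return 4
        -> return 16
      -> return 64
    -> return 256
  -> return 1024
-> return 4096

Final answer: 4096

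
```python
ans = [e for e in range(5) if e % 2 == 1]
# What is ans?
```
Trace:
  e=0
  e=1
  e=2
  e=3
  e=4
  ans=[1, 3]

Final answer: [1, 3]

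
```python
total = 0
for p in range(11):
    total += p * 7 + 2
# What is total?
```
Trace:
  total=0
  total=2, p=0
  total=11, p=1
  total=27, p=2
  total=50, p=3
  total=80, p=4
  total=117, p=5
  total=161, p=6
  total=212, p=7
  total=270, p=8
  total=335, p=9
  total=407, p=10

Final answer: 407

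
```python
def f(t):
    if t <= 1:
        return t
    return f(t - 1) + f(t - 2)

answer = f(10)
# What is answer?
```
Call trace (a repeated sub-call is expanded the first time; later identical calls just restate its return value):
f(t=10)
  f(t=9)
    f(t=8)
      f(t=7)
        f(t=6)
          f(t=5)
            f(t=4)
              f(t=3)
                f(t=2)
                  f(t=1)
                  -> return 1
                  f(t=0)
                  -> return 0
                -> return 1
                f(t=1)
                -> return 1
              -> return 2
              f(t=2) -> return 1  (same call as traced above)
            -> return 3
            f(t=3) -> return 2  (same call as traced above)
          -> return 5
          f(t=4) -> return 3  (same call as traced above)
        -> return 8
        f(t=5) -> return 5  (same call as traced above)
      -> return 13
      f(t=6) -> return 8  (same call as traced above)
    -> return 21
    f(t=7) -> return 13  (same call as traced above)
  -> return 34
  f(t=8) -> return 21  (same call as traced above)
-> return 55

Final answer: 55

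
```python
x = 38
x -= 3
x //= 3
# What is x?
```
Trace:
  x=38
  x=35
  x=11

Final answer: 11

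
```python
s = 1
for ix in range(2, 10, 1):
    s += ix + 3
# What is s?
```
Trace:
  s=1
  s=6, ix=2
  s=12, ix=3
  s=19, ix=4
  s=27, ix=5
  s=36, ix=6
  s=46, ix=7
  s=57, ix=8
  s=69, ix=9

Final answer: 69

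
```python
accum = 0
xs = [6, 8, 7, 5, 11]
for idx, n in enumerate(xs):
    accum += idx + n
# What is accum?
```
Trace:
  accum=0
  accum=6, idx=0, n=6
  accum=15, idx=1, n=8
  accum=24, idx=2, n=7
  accum=32, idx=3, n=5
  accum=47, idx=4, n=11

Final answer: 47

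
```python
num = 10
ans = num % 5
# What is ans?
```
Trace:
  num=10
  num=10, ans=0

Final answer: 0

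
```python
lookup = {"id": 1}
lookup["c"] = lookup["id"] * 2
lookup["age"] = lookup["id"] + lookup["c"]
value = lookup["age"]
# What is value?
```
Trace:
  lookup={'id': 1}
  lookup={'id': 1, 'c': 2}
  lookup={'id': 1, 'c': 2, 'age': 3}
  lookup={'id': 1, 'c': 2, 'age': 3}, value=3

Final answer: 3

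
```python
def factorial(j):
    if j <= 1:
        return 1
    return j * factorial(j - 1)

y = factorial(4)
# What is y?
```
Call trace:
factorial(j=4)
  factorial(j=3)
    factorial(j=2)
      factorial(j=1)
      -> return 1
    -> return 2
  -> return 6
-> return 24

Final answer: 24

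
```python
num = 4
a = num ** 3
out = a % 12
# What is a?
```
Trace:
  num=4
  num=4, a=64
  num=4, a=64, out=4

Final answer: 64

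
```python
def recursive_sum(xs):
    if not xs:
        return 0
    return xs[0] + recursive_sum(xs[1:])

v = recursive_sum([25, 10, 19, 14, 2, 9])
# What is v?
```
Call trace:
recursive_sum(xs=[25, 10, 19, 14, 2, 9])
  recursive_sum(xs=[10, 19, 14, 2, 9])
    recursive_sum(xs=[19, 14, 2, 9])
      recursive_sum(xs=[14, 2, 9])
        recursive_sum(xs=[2, 9])
          recursive_sum(xs=[9])
            recursive_sum(xs=[])
            -> return 0
          -> return 9
        -> return 11
      -> return 25
    -> return 44
  -> return 54
-> return 79

Final answer: 79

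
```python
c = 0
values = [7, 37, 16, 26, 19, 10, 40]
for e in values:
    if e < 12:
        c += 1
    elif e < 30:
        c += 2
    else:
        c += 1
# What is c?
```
Trace:
  c=0
  c=1, e=7
  c=2, e=37
  c=4, e=16
  c=6, e=26
  c=8, e=19
  c=9, e=10
  c=10, e=40

Final answer: 10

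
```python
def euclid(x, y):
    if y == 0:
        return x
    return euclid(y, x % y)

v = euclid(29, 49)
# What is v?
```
Call trace:
euclid(x=29, y=49)
  euclid(x=49, y=29)
    euclid(x=29, y=20)
      euclid(x=20, y=9)
        euclid(x=9, y=2)
          euclid(x=2, y=1)
            euclid(x=1, y=0)
            -> return 1
          -> return 1
        -> return 1
      -> return 1
    -> return 1
  -> return 1
-> return 1

Final answer: 1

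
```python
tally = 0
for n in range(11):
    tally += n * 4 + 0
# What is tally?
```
Trace:
  tally=0
  tally=0, n=0
  tally=4, n=1
  tally=12, n=2
  tally=24, n=3
  tally=40, n=4
  tally=60, n=5
  tally=84, n=6
  tally=112, n=7
  tally=144, n=8
  tally=180, n=9
  tally=220, n=10

Final answer: 220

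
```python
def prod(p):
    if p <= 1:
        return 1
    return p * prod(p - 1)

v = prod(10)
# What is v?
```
Call trace:
prod(p=10)
  prod(p=9)
    prod(p=8)
      prod(p=7)
        prod(p=6)
          prod(p=5)
            prod(p=4)
              prod(p=3)
                prod(p=2)
                  prod(p=1)
                  -> return 1
                -> return 2
              -> return 6
            -> return 24
          -> return 120
        -> return 720
      -> return 5040
    -> return 40320
  -> return 362880
-> return 3628800

Final answer: 3628800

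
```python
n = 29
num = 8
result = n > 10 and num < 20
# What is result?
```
Trace:
  n=29
  n=29, num=8
  n=29, num=8, result=True

Final answer: True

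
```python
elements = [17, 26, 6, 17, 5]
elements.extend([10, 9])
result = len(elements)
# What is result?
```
Trace:
  elements=[17, 26, 6, 17, 5]
  elements=[17, 26, 6, 17, 5, 10, 9]
  elements=[17, 26, 6, 17, 5, 10, 9], result=7

Final answer: 7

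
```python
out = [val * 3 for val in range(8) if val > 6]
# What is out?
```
Trace:
  val=0
  val=1
  val=2
  val=3
  val=4
  val=5
  val=6
  val=7
  out=[21]

Final answer: [21]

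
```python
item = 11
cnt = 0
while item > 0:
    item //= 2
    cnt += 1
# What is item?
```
Trace:
  item=11
  item=11, cnt=0
  item=5, cnt=1
  item=2, cnt=2
  item=1, cnt=3
  item=0, cnt=4

Final answer: 0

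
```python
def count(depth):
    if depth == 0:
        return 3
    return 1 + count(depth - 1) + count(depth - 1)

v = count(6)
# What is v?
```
Call trace (a repeated sub-call is expanded the first time; later identical calls just restate its return value):
count(depth=6)
  count(depth=5)
    count(depth=4)
      count(depth=3)
        count(depth=2)
          count(depth=1)
            count(depth=0)
            -> return 3
            count(depth=0)
            -> return 3
          -> return 7
          count(depth=1) -> return 7  (same call as traced above)
        -> return 15
        count(depth=2) -> return 15  (same call as traced above)
      -> return 31
      count(depth=3) -> return 31  (same call as traced above)
    -> return 63
    count(depth=4) -> return 63  (same call as traced above)
  -> return 127
  count(depth=5) -> return 127  (same call as traced above)
-> return 255

Final answer: 255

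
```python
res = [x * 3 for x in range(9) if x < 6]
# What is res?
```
Trace:
  x=0
  x=1
  x=2
  x=3
  x=4
  x=5
  x=6
  x=7
  x=8
  res=[0, 3, 6, 9, 12, 15]

Final answer: [0, 3, 6, 9, 12, 15]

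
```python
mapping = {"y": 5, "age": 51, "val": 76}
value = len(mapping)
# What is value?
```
Trace:
  mapping={'y': 5, 'age': 51, 'val': 76}
  mapping={'y': 5, 'age': 51, 'val': 76}, value=3

Final answer: 3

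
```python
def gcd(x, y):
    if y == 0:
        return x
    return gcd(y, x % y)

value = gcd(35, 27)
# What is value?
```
Call trace:
gcd(x=35, y=27)
  gcd(x=27, y=8)
    gcd(x=8, y=3)
      gcd(x=3, y=2)
        gcd(x=2, y=1)
          gcd(x=1, y=0)
          -> return 1
        -> return 1
      -> return 1
    -> return 1
  -> return 1
-> return 1

Final answer: 1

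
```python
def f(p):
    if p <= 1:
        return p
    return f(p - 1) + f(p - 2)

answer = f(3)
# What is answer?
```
Call trace:
f(p=3)
  f(p=2)
    f(p=1)
    -> return 1
    f(p=0)
    -> return 0
  -> return 1
  f(p=1)
  -> return 1
-> return 2

Final answer: 2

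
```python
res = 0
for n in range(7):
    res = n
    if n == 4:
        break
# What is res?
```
Trace:
  res=0
  res=0, n=0
  res=1, n=1
  res=2, n=2
  res=3, n=3
  res=4, n=4

Final answer: 4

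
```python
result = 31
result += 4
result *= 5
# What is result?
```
Trace:
  result=31
  result=35
  result=175

Final answer: 175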